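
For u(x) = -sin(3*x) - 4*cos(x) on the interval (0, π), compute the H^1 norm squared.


||u||_{H^1(0,π)}^2 = 21*π

u'(x) = 4*sin(x) - 3*cos(3*x).
Expand u² and (u')² and integrate term by term on (0, π), using: for integers n ≥ 1, ∫_0^π sin²(nx) dx = ∫_0^π cos²(nx) dx = π/2; for n ≠ n', ∫_0^π sin(nx)sin(n'x) dx = ∫_0^π cos(nx)cos(n'x) dx = 0; and by product-to-sum, ∫_0^π sin(nx)cos(n'x) dx = ½∫_0^π [sin((n+n')x) + sin((n−n')x)] dx, which is 0 when n+n' is even and 2n/(n²−n'²) when n+n' is odd (it need not vanish on (0, π)).
  u² squared terms: (-1)²·∫sin(3x)² dx = 1·π/2 = π/2;  (-4)²·∫cos(x)² dx = 16·π/2 = 8*π.
  u² cross terms: 2·(-1)·(-4)·∫sin(3x)·cos(x) dx = 8·(0) = 0.
  So ∫_0^π u² dx = π/2 + 8*π + 0 = 17*π/2.
  (u')² squared terms: (-3)²·∫cos(3x)² dx = 9·π/2 = 9*π/2;  (4)²·∫sin(x)² dx = 16·π/2 = 8*π.
  (u')² cross terms: 2·(-3)·(4)·∫cos(3x)·sin(x) dx = -24·(0) = 0.
  So ∫_0^π (u')² dx = 9*π/2 + 8*π + 0 = 25*π/2.
||u||_{H^1}^2 = (17*π/2) + (25*π/2) = 21*π.


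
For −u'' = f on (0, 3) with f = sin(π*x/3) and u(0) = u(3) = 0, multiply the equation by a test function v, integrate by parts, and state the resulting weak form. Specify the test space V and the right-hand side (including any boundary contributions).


V = H^1_0(0, 3) (so v(0) = v(3) = 0); weak form: ∫_0^3 u'v' dx = ∫_0^3 (sin(π*x/3)) v dx for all v ∈ V.

Multiply both sides by a test function v and integrate from 0 to 3:
  ∫_0^3 −u''(x) v(x) dx = ∫_0^3 f(x) v(x) dx.
Integrate the LHS by parts once:
  ∫_0^3 −u'' v dx = −[u'(x) v(x)]_0^3 + ∫_0^3 u'(x) v'(x) dx.
Thus ∫_0^3 u'(x) v'(x) dx = ∫_0^3 f(x) v(x) dx + [u'(x) v(x)]_0^3.
Choose V so that boundary terms are either known or forced to vanish.
u is Dirichlet: u(0) = u(3) = 0. Let V = H^1_0(0, 3); then v(0) = v(3) = 0, and [u' v]_0^3 = 0.
Weak formulation: find u (satisfying any essential BC) such that ∫_0^3 u'(x) v'(x) dx = ∫_0^3 f v dx for all v ∈ V.
Substituting f(x) = sin(π*x/3), the right-hand side is ∫_0^3 (sin(π*x/3)) v dx.


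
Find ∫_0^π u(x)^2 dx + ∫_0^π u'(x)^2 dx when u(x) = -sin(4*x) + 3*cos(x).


||u||_{H^1(0,π)}^2 = -32/5 + 35*π/2

u'(x) = -3*sin(x) - 4*cos(4*x).
Expand u² and (u')² and integrate term by term on (0, π), using: for integers n ≥ 1, ∫_0^π sin²(nx) dx = ∫_0^π cos²(nx) dx = π/2; for n ≠ n', ∫_0^π sin(nx)sin(n'x) dx = ∫_0^π cos(nx)cos(n'x) dx = 0; and by product-to-sum, ∫_0^π sin(nx)cos(n'x) dx = ½∫_0^π [sin((n+n')x) + sin((n−n')x)] dx, which is 0 when n+n' is even and 2n/(n²−n'²) when n+n' is odd (it need not vanish on (0, π)).
  u² squared terms: (-1)²·∫sin(4x)² dx = 1·π/2 = π/2;  (3)²·∫cos(x)² dx = 9·π/2 = 9*π/2.
  u² cross terms: 2·(-1)·(3)·∫sin(4x)·cos(x) dx = -6·(8/15) = -16/5.
  So ∫_0^π u² dx = π/2 + 9*π/2 − 16/5 = -16/5 + 5*π.
  (u')² squared terms: (-4)²·∫cos(4x)² dx = 16·π/2 = 8*π;  (-3)²·∫sin(x)² dx = 9·π/2 = 9*π/2.
  (u')² cross terms: 2·(-4)·(-3)·∫cos(4x)·sin(x) dx = 24·(-2/15) = -16/5.
  So ∫_0^π (u')² dx = 8*π + 9*π/2 − 16/5 = -16/5 + 25*π/2.
||u||_{H^1}^2 = (-16/5 + 5*π) + (-16/5 + 25*π/2) = -32/5 + 35*π/2.


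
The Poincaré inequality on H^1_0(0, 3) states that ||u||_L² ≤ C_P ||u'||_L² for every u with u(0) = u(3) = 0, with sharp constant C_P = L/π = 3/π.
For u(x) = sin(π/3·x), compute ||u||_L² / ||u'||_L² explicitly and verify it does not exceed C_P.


||u||_L² / ||u'||_L² = 3/π = C_P.

u(x) = sin(π/3·x), so u'(x) = π*cos(π*x/3)/3.
Writing u(x) = A·sin(kπx/L) with A = 1 and k = 1, use ∫_0^L sin²(kπx/L) dx = L/2 and ∫_0^L cos²(kπx/L) dx = L/2.
u² = 1·sin²(π/3·x) and (u')² = π^2/9·cos²(π/3·x), and each of sin², cos² integrates to L/2 = 3/2 over (0, 3).
∫_0^3 u² dx = 3/2, so ||u||_L² = sqrt(6)/2.
∫_0^3 (u')² dx = π^2/6, so ||u'||_L² = sqrt(6)*π/6.
Ratio ||u||_L² / ||u'||_L² = 3/π.
Sharp Poincaré constant on H^1_0(0, 3) is C_P = L/π = 3/π, achieved by sin(π/3·x).
This is the k = 1 eigenfunction (up to amplitude), so the ratio equals the sharp Poincaré constant exactly.


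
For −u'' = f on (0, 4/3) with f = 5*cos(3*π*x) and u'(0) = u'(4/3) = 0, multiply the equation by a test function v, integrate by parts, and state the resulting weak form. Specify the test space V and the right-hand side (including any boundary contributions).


V = H^1(0, 4/3) (no boundary constraint on v; u is determined up to an additive constant); weak form: ∫_0^4/3 u'v' dx = ∫_0^4/3 (5*cos(3*π*x)) v dx for all v ∈ V.

Multiply both sides by a test function v and integrate from 0 to 4/3:
  ∫_0^4/3 −u''(x) v(x) dx = ∫_0^4/3 f(x) v(x) dx.
Integrate the LHS by parts once:
  ∫_0^4/3 −u'' v dx = −[u'(x) v(x)]_0^4/3 + ∫_0^4/3 u'(x) v'(x) dx.
Thus ∫_0^4/3 u'(x) v'(x) dx = ∫_0^4/3 f(x) v(x) dx + [u'(x) v(x)]_0^4/3.
Choose V so that boundary terms are either known or forced to vanish.
u has homogeneous Neumann: u'(0) = u'(4/3) = 0. So [u' v]_0^4/3 = 0·v(4/3) − 0·v(0) = 0 for any v; take V = H^1(0, 4/3).
Weak formulation: find u (satisfying any essential BC) such that ∫_0^4/3 u'(x) v'(x) dx = ∫_0^4/3 f v dx for all v ∈ V (homogeneous Neumann, so boundary terms vanish).
Substituting f(x) = 5*cos(3*π*x), the right-hand side is ∫_0^4/3 (5*cos(3*π*x)) v dx.
Compatibility check (pure Neumann): taking v ≡ 1 ∈ V gives 0 = ∫_0^4/3 f dx + (0) − (0), i.e. ∫_0^4/3 f dx must equal u'(0) − u'(4/3) = 0. Indeed ∫_0^4/3 (5*cos(3*π*x)) dx = 0, so the data are compatible. The solution is then unique only up to an additive constant (fix it e.g. by requiring ∫_0^4/3 u dx = 0).


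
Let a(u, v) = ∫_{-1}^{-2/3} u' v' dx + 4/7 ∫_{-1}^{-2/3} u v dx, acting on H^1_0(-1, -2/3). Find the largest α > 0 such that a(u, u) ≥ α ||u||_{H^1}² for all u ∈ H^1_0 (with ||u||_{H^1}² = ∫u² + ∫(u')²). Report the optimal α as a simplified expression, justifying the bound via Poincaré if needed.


α = (4 + 63*π^2)/(7*(1 + 9*π^2))

Coercivity of a(·,·) on H^1_0(-1, -2/3) means a(u, u) ≥ α ||u||_{H^1}² for every u ∈ H^1_0.
The interval has length L = 1/3, and Poincaré/coercivity depend only on L. Here a(u, u) = ∫(u')² + (4/7)·∫u².
Here 0 < c = 4/7 < 1. The condition a(u,u) ≥ α||u||_{H^1}² reads (1−α)∫(u')² ≥ (α−c)∫u². Any admissible α is ≤ 1 (rapidly oscillating u have ∫u²/∫(u')² → 0), and α = 1 would force 0 ≥ (1−c)∫u², impossible since c < 1; so 1−α > 0. By the sharp Poincaré inequality on H^1_0 of an interval of length L, ∫(u')² ≥ (π/L)²∫u² with equality for the first sine mode sin(π(x−x₀)/L) (x₀ the left endpoint), so the inequality holds for all u iff (1−α)(π/L)² ≥ α − c, i.e. α ≤ ((π/L)² + c)/((π/L)² + 1) = (1 + c(L/π)²)/(1 + (L/π)²). With (π/L)² = 9*π^2 and c = 4/7, the largest admissible constant is α = ((π/L)² + c)/((π/L)² + 1).
Simplifying, α = (4 + 63*π^2)/(7*(1 + 9*π^2)).


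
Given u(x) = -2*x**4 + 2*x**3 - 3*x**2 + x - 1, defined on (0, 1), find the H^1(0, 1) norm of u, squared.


||u||_{H^1}^2 = 6829/630

The H^1 norm (squared) on an interval (0, L) is
  ||u||_{H^1}^2 = ∫_0^L u(x)^2 dx + ∫_0^L u'(x)^2 dx.
Compute u'(x) = -8*x**3 + 6*x**2 - 6*x + 1.
Then u(x)^2 = 4*x**8 - 8*x**7 + 16*x**6 - 16*x**5 + 17*x**4 - 10*x**3 + 7*x**2 - 2*x + 1 and u'(x)^2 = 64*x**6 - 96*x**5 + 132*x**4 - 88*x**3 + 48*x**2 - 12*x + 1.
Integrate each monomial from 0 to 1 using ∫_0^1 c·x^n dx = c·1^(n+1)/(n+1):
  ∫_0^1 u(x)^2 dx = ∫_0^1 (4*x^8 - 8*x^7 + 16*x^6 - 16*x^5 + 17*x^4 - 10*x^3 + 7*x^2 - 2*x + 1) dx. Term by term:
    ∫_0^1 4*x^8 dx = 4/9;  ∫_0^1 -8*x^7 dx = -1;  ∫_0^1 16*x^6 dx = 16/7;
    ∫_0^1 -16*x^5 dx = -8/3;  ∫_0^1 17*x^4 dx = 17/5;  ∫_0^1 -10*x^3 dx = -5/2;
    ∫_0^1 7*x^2 dx = 7/3;  ∫_0^1 -2*x dx = -1;  ∫_0^1 1 dx = 1.
  Sum: 4/9 − 1 + 16/7 − 8/3 + 17/5 − 5/2 + 7/3 − 1 + 1 = 1447/630.
  ∫_0^1 u'(x)^2 dx = ∫_0^1 (64*x^6 - 96*x^5 + 132*x^4 - 88*x^3 + 48*x^2 - 12*x + 1) dx. Term by term:
    ∫_0^1 64*x^6 dx = 64/7;  ∫_0^1 -96*x^5 dx = -16;  ∫_0^1 132*x^4 dx = 132/5;
    ∫_0^1 -88*x^3 dx = -22;  ∫_0^1 48*x^2 dx = 16;  ∫_0^1 -12*x dx = -6;
    ∫_0^1 1 dx = 1.
  Sum: 64/7 − 16 + 132/5 − 22 + 16 − 6 + 1 = 299/35.
Adding: ||u||_{H^1}^2 = 1447/630 + 299/35 = 6829/630.


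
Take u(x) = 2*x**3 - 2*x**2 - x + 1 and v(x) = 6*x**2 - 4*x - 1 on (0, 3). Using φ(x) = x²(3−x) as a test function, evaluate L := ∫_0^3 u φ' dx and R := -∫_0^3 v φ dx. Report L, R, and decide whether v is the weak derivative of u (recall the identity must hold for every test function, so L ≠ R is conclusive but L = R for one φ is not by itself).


LHS = -1809/20, RHS = -1809/20. Yes, v = u' weakly.

u(x) = 2*x**3 - 2*x**2 - x + 1, classical derivative u'(x) = 6*x**2 - 4*x - 1.
φ(x) = x²(3−x), so φ'(x) = 3*x*(2 - x).
Note φ(0) = φ(3) = 0, so the boundary term u·φ vanishes.
LHS = ∫_0^3 u(x) φ'(x) dx = ∫_0^3 (-6*x^5 + 18*x^4 - 9*x^3 - 9*x^2 + 6*x) dx. Term by term:
  ∫_0^3 -6*x^5 dx = -729;  ∫_0^3 18*x^4 dx = 4374/5;  ∫_0^3 -9*x^3 dx = -729/4;
  ∫_0^3 -9*x^2 dx = -81;  ∫_0^3 6*x dx = 27.
Sum: -729 + 4374/5 − 729/4 − 81 + 27 = -1809/20.
So LHS = -1809/20.
∫_0^3 v(x) φ(x) dx = ∫_0^3 (-6*x^5 + 22*x^4 - 11*x^3 - 3*x^2) dx. Term by term:
  ∫_0^3 -6*x^5 dx = -729;  ∫_0^3 22*x^4 dx = 5346/5;  ∫_0^3 -11*x^3 dx = -891/4;
  ∫_0^3 -3*x^2 dx = -27.
Sum: -729 + 5346/5 − 891/4 − 27 = 1809/20.
So RHS = -∫_0^3 v(x) φ(x) dx = -1809/20.
LHS = RHS, so the identity holds for this test φ.
Moreover u is smooth here and v(x) = u'(x) = 6*x**2 - 4*x - 1 pointwise, so the identity holds for every test function. Hence v is the weak derivative of u.


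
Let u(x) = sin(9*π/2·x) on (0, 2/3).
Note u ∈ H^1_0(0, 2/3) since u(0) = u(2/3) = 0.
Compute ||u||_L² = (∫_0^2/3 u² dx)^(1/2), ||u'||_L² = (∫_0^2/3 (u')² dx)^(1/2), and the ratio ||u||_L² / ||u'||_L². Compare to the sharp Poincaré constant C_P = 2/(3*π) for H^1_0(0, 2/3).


||u||_L² / ||u'||_L² = 2/(9*π) < C_P = 2/(3*π).

u(x) = sin(9*π/2·x), so u'(x) = 9*π*cos(9*π*x/2)/2.
Writing u(x) = A·sin(kπx/L) with A = 1 and k = 3, use ∫_0^L sin²(kπx/L) dx = L/2 and ∫_0^L cos²(kπx/L) dx = L/2.
u² = 1·sin²(9*π/2·x) and (u')² = 81*π^2/4·cos²(9*π/2·x), and each of sin², cos² integrates to L/2 = 1/3 over (0, 2/3).
∫_0^2/3 u² dx = 1/3, so ||u||_L² = sqrt(3)/3.
∫_0^2/3 (u')² dx = 27*π^2/4, so ||u'||_L² = 3*sqrt(3)*π/2.
Ratio ||u||_L² / ||u'||_L² = 2/(9*π).
Sharp Poincaré constant on H^1_0(0, 2/3) is C_P = L/π = 2/(3*π), achieved by sin(3*π/2·x).
This is the k = 3 harmonic; the ratio L/(kπ) is strictly less than C_P = L/π, consistent with the sharp inequality ||u||_L² ≤ C_P ||u'||_L².


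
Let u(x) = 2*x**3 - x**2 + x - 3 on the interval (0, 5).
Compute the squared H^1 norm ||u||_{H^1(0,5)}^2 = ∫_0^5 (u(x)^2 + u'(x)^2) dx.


||u||_{H^1}^2 = 2301475/42

The H^1 norm (squared) on an interval (0, L) is
  ||u||_{H^1}^2 = ∫_0^L u(x)^2 dx + ∫_0^L u'(x)^2 dx.
Compute u'(x) = 6*x**2 - 2*x + 1.
Then u(x)^2 = 4*x**6 - 4*x**5 + 5*x**4 - 14*x**3 + 7*x**2 - 6*x + 9 and u'(x)^2 = 36*x**4 - 24*x**3 + 16*x**2 - 4*x + 1.
Integrate each monomial from 0 to 5 using ∫_0^5 c·x^n dx = c·5^(n+1)/(n+1):
  ∫_0^5 u(x)^2 dx = ∫_0^5 (4*x^6 - 4*x^5 + 5*x^4 - 14*x^3 + 7*x^2 - 6*x + 9) dx. Term by term:
    ∫_0^5 4*x^6 dx = 312500/7;  ∫_0^5 -4*x^5 dx = -31250/3;  ∫_0^5 5*x^4 dx = 3125;
    ∫_0^5 -14*x^3 dx = -4375/2;  ∫_0^5 7*x^2 dx = 875/3;  ∫_0^5 -6*x dx = -75;
    ∫_0^5 9 dx = 45.
  Sum: 312500/7 − 31250/3 + 3125 − 4375/2 + 875/3 − 75 + 45 = 495955/14.
  ∫_0^5 u'(x)^2 dx = ∫_0^5 (36*x^4 - 24*x^3 + 16*x^2 - 4*x + 1) dx. Term by term:
    ∫_0^5 36*x^4 dx = 22500;  ∫_0^5 -24*x^3 dx = -3750;  ∫_0^5 16*x^2 dx = 2000/3;
    ∫_0^5 -4*x dx = -50;  ∫_0^5 1 dx = 5.
  Sum: 22500 − 3750 + 2000/3 − 50 + 5 = 58115/3.
Adding: ||u||_{H^1}^2 = 495955/14 + 58115/3 = 2301475/42.


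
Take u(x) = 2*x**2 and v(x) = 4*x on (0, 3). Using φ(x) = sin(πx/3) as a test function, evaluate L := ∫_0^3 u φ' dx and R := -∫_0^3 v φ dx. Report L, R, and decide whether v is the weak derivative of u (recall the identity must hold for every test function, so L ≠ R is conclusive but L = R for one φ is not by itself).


LHS = -36/π, RHS = -36/π. Yes, v = u' weakly.

u(x) = 2*x**2, classical derivative u'(x) = 4*x.
φ(x) = sin(πx/3), so φ'(x) = π*cos(π*x/3)/3.
Note φ(0) = φ(3) = 0, so the boundary term u·φ vanishes.
LHS = ∫_0^3 u(x) φ'(x) dx = ∫_0^3 (2*π*x^2*cos(π*x/3)/3) dx. Term by term:
  ∫_0^3 2*π*x^2*cos(π*x/3)/3 dx = -36/π.
So LHS = -36/π.
∫_0^3 v(x) φ(x) dx = ∫_0^3 (4*x*sin(π*x/3)) dx. Term by term:
  ∫_0^3 4*x*sin(π*x/3) dx = 36/π.
So RHS = -∫_0^3 v(x) φ(x) dx = -36/π.
LHS = RHS, so the identity holds for this test φ.
Moreover u is smooth here and v(x) = u'(x) = 4*x pointwise, so the identity holds for every test function. Hence v is the weak derivative of u.


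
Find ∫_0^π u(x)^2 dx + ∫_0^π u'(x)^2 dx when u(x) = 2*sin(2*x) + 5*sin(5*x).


||u||_{H^1(0,π)}^2 = 335*π

u'(x) = 4*cos(2*x) + 25*cos(5*x).
Expand u² and (u')² and integrate term by term on (0, π), using: for integers n ≥ 1, ∫_0^π sin²(nx) dx = ∫_0^π cos²(nx) dx = π/2; for n ≠ n', ∫_0^π sin(nx)sin(n'x) dx = ∫_0^π cos(nx)cos(n'x) dx = 0; and by product-to-sum, ∫_0^π sin(nx)cos(n'x) dx = ½∫_0^π [sin((n+n')x) + sin((n−n')x)] dx, which is 0 when n+n' is even and 2n/(n²−n'²) when n+n' is odd (it need not vanish on (0, π)).
  u² squared terms: (2)²·∫sin(2x)² dx = 4·π/2 = 2*π;  (5)²·∫sin(5x)² dx = 25·π/2 = 25*π/2.
  u² cross terms: 2·(2)·(5)·∫sin(2x)·sin(5x) dx = 20·(0) = 0.
  So ∫_0^π u² dx = 2*π + 25*π/2 + 0 = 29*π/2.
  (u')² squared terms: (4)²·∫cos(2x)² dx = 16·π/2 = 8*π;  (25)²·∫cos(5x)² dx = 625·π/2 = 625*π/2.
  (u')² cross terms: 2·(4)·(25)·∫cos(2x)·cos(5x) dx = 200·(0) = 0.
  So ∫_0^π (u')² dx = 8*π + 625*π/2 + 0 = 641*π/2.
||u||_{H^1}^2 = (29*π/2) + (641*π/2) = 335*π.


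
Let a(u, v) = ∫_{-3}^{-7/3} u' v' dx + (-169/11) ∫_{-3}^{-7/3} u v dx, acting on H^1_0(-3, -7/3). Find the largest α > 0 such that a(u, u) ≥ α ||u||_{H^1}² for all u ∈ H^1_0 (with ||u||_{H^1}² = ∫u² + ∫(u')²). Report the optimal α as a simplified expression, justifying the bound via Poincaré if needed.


α = (-676 + 99*π^2)/(11*(4 + 9*π^2))

Coercivity of a(·,·) on H^1_0(-3, -7/3) means a(u, u) ≥ α ||u||_{H^1}² for every u ∈ H^1_0.
The interval has length L = 2/3, and Poincaré/coercivity depend only on L. Here a(u, u) = ∫(u')² + (-169/11)·∫u².
Here c = -169/11 < 0 with |c| < (π/L)² = 9*π^2/4, so coercivity still holds. The condition a(u,u) ≥ α||u||_{H^1}² reads (1−α)∫(u')² ≥ (α−c)∫u². Any admissible α is ≤ 1 (rapidly oscillating u have ∫u²/∫(u')² → 0), and α = 1 would force 0 ≥ (1−c)∫u², impossible since c < 1; so 1−α > 0. By the sharp Poincaré inequality on H^1_0 of an interval of length L, ∫(u')² ≥ (π/L)²∫u² with equality for the first sine mode sin(π(x−x₀)/L) (x₀ the left endpoint), so the inequality holds for all u iff (1−α)(π/L)² ≥ α − c, i.e. α ≤ ((π/L)² + c)/((π/L)² + 1) = (1 + c(L/π)²)/(1 + (L/π)²). (Direct route, valid since c ≤ 0: Poincaré gives c∫u² ≥ c(L/π)²∫(u')², so a(u,u) ≥ (1 + c(L/π)²)∫(u')², while ||u||_{H^1}² ≤ (1 + (L/π)²)∫(u')²; dividing yields the same α.) With (π/L)² = 9*π^2/4 and c = -169/11, the largest admissible constant is α = ((π/L)² + c)/((π/L)² + 1).
Simplifying, α = (-676 + 99*π^2)/(11*(4 + 9*π^2)).


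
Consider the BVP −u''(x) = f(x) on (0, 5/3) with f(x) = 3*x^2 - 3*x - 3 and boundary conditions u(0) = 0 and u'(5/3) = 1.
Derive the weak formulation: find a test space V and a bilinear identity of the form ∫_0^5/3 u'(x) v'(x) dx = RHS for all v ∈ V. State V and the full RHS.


V = {v ∈ H^1(0, 5/3) : v(0) = 0} (test functions vanish at x = 0 where u is specified); weak form: ∫_0^5/3 u'v' dx = ∫_0^5/3 (3*x^2 - 3*x - 3) v dx + v(5/3) for all v ∈ V.

Multiply both sides by a test function v and integrate from 0 to 5/3:
  ∫_0^5/3 −u''(x) v(x) dx = ∫_0^5/3 f(x) v(x) dx.
Integrate the LHS by parts once:
  ∫_0^5/3 −u'' v dx = −[u'(x) v(x)]_0^5/3 + ∫_0^5/3 u'(x) v'(x) dx.
Thus ∫_0^5/3 u'(x) v'(x) dx = ∫_0^5/3 f(x) v(x) dx + [u'(x) v(x)]_0^5/3.
Choose V so that boundary terms are either known or forced to vanish.
Mixed BC: u(0) = 0 (Dirichlet) and u'(5/3) = 1 (Neumann). Define V = {v ∈ H^1(0, 5/3) : v(0) = 0}. Then [u' v]_0^5/3 = u'(5/3)·v(5/3) − u'(0)·0 = v(5/3).
Weak formulation: find u (satisfying any essential BC) such that ∫_0^5/3 u'(x) v'(x) dx = ∫_0^5/3 f v dx + v(5/3) for all v ∈ V (Dirichlet at 0 absorbed into V; Neumann datum at x = 5/3 contributes the boundary term).
Substituting f(x) = 3*x^2 - 3*x - 3, the right-hand side is ∫_0^5/3 (3*x^2 - 3*x - 3) v dx + v(5/3).


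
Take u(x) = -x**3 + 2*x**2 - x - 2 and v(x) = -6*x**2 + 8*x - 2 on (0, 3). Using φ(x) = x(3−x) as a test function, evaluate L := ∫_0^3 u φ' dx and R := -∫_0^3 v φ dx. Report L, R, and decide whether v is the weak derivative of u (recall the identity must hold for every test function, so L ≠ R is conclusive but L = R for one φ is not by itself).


LHS = 279/20, RHS = 279/10. No, v is not the weak derivative of u.

u(x) = -x**3 + 2*x**2 - x - 2, classical derivative u'(x) = -3*x**2 + 4*x - 1.
φ(x) = x(3−x), so φ'(x) = 3 - 2*x.
Note φ(0) = φ(3) = 0, so the boundary term u·φ vanishes.
LHS = ∫_0^3 u(x) φ'(x) dx = ∫_0^3 (2*x^4 - 7*x^3 + 8*x^2 + x - 6) dx. Term by term:
  ∫_0^3 2*x^4 dx = 486/5;  ∫_0^3 -7*x^3 dx = -567/4;  ∫_0^3 8*x^2 dx = 72;
  ∫_0^3 x dx = 9/2;  ∫_0^3 -6 dx = -18.
Sum: 486/5 − 567/4 + 72 + 9/2 − 18 = 279/20.
So LHS = 279/20.
∫_0^3 v(x) φ(x) dx = ∫_0^3 (6*x^4 - 26*x^3 + 26*x^2 - 6*x) dx. Term by term:
  ∫_0^3 6*x^4 dx = 1458/5;  ∫_0^3 -26*x^3 dx = -1053/2;  ∫_0^3 26*x^2 dx = 234;
  ∫_0^3 -6*x dx = -27.
Sum: 1458/5 − 1053/2 + 234 − 27 = -279/10.
So RHS = -∫_0^3 v(x) φ(x) dx = 279/10.
LHS − RHS = -279/20 ≠ 0, so the identity fails.
(For a valid weak derivative the identity must hold for EVERY test function, in particular this one. The failure shows v is NOT the weak derivative of u.)
Correct weak derivative would be u'(x) = -3*x**2 + 4*x - 1.


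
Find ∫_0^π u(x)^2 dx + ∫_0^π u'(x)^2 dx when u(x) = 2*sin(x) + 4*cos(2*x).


||u||_{H^1(0,π)}^2 = -160/3 + 44*π

u'(x) = -8*sin(2*x) + 2*cos(x).
Expand u² and (u')² and integrate term by term on (0, π), using: for integers n ≥ 1, ∫_0^π sin²(nx) dx = ∫_0^π cos²(nx) dx = π/2; for n ≠ n', ∫_0^π sin(nx)sin(n'x) dx = ∫_0^π cos(nx)cos(n'x) dx = 0; and by product-to-sum, ∫_0^π sin(nx)cos(n'x) dx = ½∫_0^π [sin((n+n')x) + sin((n−n')x)] dx, which is 0 when n+n' is even and 2n/(n²−n'²) when n+n' is odd (it need not vanish on (0, π)).
  u² squared terms: (2)²·∫sin(x)² dx = 4·π/2 = 2*π;  (4)²·∫cos(2x)² dx = 16·π/2 = 8*π.
  u² cross terms: 2·(2)·(4)·∫sin(x)·cos(2x) dx = 16·(-2/3) = -32/3.
  So ∫_0^π u² dx = 2*π + 8*π − 32/3 = -32/3 + 10*π.
  (u')² squared terms: (-8)²·∫sin(2x)² dx = 64·π/2 = 32*π;  (2)²·∫cos(x)² dx = 4·π/2 = 2*π.
  (u')² cross terms: 2·(-8)·(2)·∫sin(2x)·cos(x) dx = -32·(4/3) = -128/3.
  So ∫_0^π (u')² dx = 32*π + 2*π − 128/3 = -128/3 + 34*π.
||u||_{H^1}^2 = (-32/3 + 10*π) + (-128/3 + 34*π) = -160/3 + 44*π.


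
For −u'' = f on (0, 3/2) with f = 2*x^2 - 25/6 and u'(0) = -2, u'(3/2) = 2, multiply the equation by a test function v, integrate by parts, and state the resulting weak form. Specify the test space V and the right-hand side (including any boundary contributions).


V = H^1(0, 3/2) (v unrestricted at boundary; u is determined up to an additive constant); weak form: ∫_0^3/2 u'v' dx = ∫_0^3/2 (2*x^2 - 25/6) v dx + 2·v(3/2) + 2·v(0) for all v ∈ V.

Multiply both sides by a test function v and integrate from 0 to 3/2:
  ∫_0^3/2 −u''(x) v(x) dx = ∫_0^3/2 f(x) v(x) dx.
Integrate the LHS by parts once:
  ∫_0^3/2 −u'' v dx = −[u'(x) v(x)]_0^3/2 + ∫_0^3/2 u'(x) v'(x) dx.
Thus ∫_0^3/2 u'(x) v'(x) dx = ∫_0^3/2 f(x) v(x) dx + [u'(x) v(x)]_0^3/2.
Choose V so that boundary terms are either known or forced to vanish.
u has inhomogeneous Neumann u'(0) = -2, u'(3/2) = 2. [u' v]_0^3/2 = (2)·v(3/2) − (-2)·v(0) = 2·v(3/2) + 2·v(0). Take V = H^1(0, 3/2); boundary term becomes part of RHS.
Weak formulation: find u (satisfying any essential BC) such that ∫_0^3/2 u'(x) v'(x) dx = ∫_0^3/2 f v dx + 2·v(3/2) + 2·v(0) for all v ∈ V (Neumann data are natural BCs: they enter the RHS as boundary terms).
Substituting f(x) = 2*x^2 - 25/6, the right-hand side is ∫_0^3/2 (2*x^2 - 25/6) v dx + 2·v(3/2) + 2·v(0).
Compatibility check (pure Neumann): taking v ≡ 1 ∈ V gives 0 = ∫_0^3/2 f dx + (2) − (-2), i.e. ∫_0^3/2 f dx must equal u'(0) − u'(3/2) = -4. Indeed ∫_0^3/2 (2*x^2 - 25/6) dx = -4, so the data are compatible. The solution is then unique only up to an additive constant (fix it e.g. by requiring ∫_0^3/2 u dx = 0).


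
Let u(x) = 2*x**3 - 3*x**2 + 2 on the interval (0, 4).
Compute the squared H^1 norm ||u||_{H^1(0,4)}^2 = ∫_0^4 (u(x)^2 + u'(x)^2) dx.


||u||_{H^1}^2 = 47728/7

The H^1 norm (squared) on an interval (0, L) is
  ||u||_{H^1}^2 = ∫_0^L u(x)^2 dx + ∫_0^L u'(x)^2 dx.
Compute u'(x) = 6*x**2 - 6*x.
Then u(x)^2 = 4*x**6 - 12*x**5 + 9*x**4 + 8*x**3 - 12*x**2 + 4 and u'(x)^2 = 36*x**4 - 72*x**3 + 36*x**2.
Integrate each monomial from 0 to 4 using ∫_0^4 c·x^n dx = c·4^(n+1)/(n+1):
  ∫_0^4 u(x)^2 dx = ∫_0^4 (4*x^6 - 12*x^5 + 9*x^4 + 8*x^3 - 12*x^2 + 4) dx. Term by term:
    ∫_0^4 4*x^6 dx = 65536/7;  ∫_0^4 -12*x^5 dx = -8192;  ∫_0^4 9*x^4 dx = 9216/5;
    ∫_0^4 8*x^3 dx = 512;  ∫_0^4 -12*x^2 dx = -256;  ∫_0^4 4 dx = 16.
  Sum: 65536/7 − 8192 + 9216/5 + 512 − 256 + 16 = 114992/35.
  ∫_0^4 u'(x)^2 dx = ∫_0^4 (36*x^4 - 72*x^3 + 36*x^2) dx. Term by term:
    ∫_0^4 36*x^4 dx = 36864/5;  ∫_0^4 -72*x^3 dx = -4608;  ∫_0^4 36*x^2 dx = 768.
  Sum: 36864/5 − 4608 + 768 = 17664/5.
Adding: ||u||_{H^1}^2 = 114992/35 + 17664/5 = 47728/7.


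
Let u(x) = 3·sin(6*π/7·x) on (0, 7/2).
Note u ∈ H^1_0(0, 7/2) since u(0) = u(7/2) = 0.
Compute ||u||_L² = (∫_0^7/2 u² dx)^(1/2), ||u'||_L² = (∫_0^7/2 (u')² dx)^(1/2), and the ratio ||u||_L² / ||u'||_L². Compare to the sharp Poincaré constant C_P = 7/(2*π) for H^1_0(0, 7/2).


||u||_L² / ||u'||_L² = 7/(6*π) < C_P = 7/(2*π).

u(x) = 3·sin(6*π/7·x), so u'(x) = 18*π*cos(6*π*x/7)/7.
Writing u(x) = A·sin(kπx/L) with A = 3 and k = 3, use ∫_0^L sin²(kπx/L) dx = L/2 and ∫_0^L cos²(kπx/L) dx = L/2.
u² = 9·sin²(6*π/7·x) and (u')² = 324*π^2/49·cos²(6*π/7·x), and each of sin², cos² integrates to L/2 = 7/4 over (0, 7/2).
∫_0^7/2 u² dx = 63/4, so ||u||_L² = 3*sqrt(7)/2.
∫_0^7/2 (u')² dx = 81*π^2/7, so ||u'||_L² = 9*sqrt(7)*π/7.
Ratio ||u||_L² / ||u'||_L² = 7/(6*π).
Sharp Poincaré constant on H^1_0(0, 7/2) is C_P = L/π = 7/(2*π), achieved by sin(2*π/7·x).
This is the k = 3 harmonic; the ratio L/(kπ) is strictly less than C_P = L/π, consistent with the sharp inequality ||u||_L² ≤ C_P ||u'||_L².


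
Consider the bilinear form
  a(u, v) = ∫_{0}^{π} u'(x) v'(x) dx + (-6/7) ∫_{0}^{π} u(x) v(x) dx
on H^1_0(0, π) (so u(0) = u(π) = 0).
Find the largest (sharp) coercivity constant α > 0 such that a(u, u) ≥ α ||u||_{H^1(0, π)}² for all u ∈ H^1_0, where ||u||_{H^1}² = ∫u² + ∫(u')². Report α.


α = 1/14

Coercivity of a(·,·) on H^1_0(0, π) means a(u, u) ≥ α ||u||_{H^1}² for every u ∈ H^1_0.
The interval has length L = π, and Poincaré/coercivity depend only on L. Here a(u, u) = ∫(u')² + (-6/7)·∫u².
Here c = -6/7 < 0 with |c| < (π/L)² = 1, so coercivity still holds. The condition a(u,u) ≥ α||u||_{H^1}² reads (1−α)∫(u')² ≥ (α−c)∫u². Any admissible α is ≤ 1 (rapidly oscillating u have ∫u²/∫(u')² → 0), and α = 1 would force 0 ≥ (1−c)∫u², impossible since c < 1; so 1−α > 0. By the sharp Poincaré inequality on H^1_0 of an interval of length L, ∫(u')² ≥ (π/L)²∫u² with equality for the first sine mode sin(π(x−x₀)/L) (x₀ the left endpoint), so the inequality holds for all u iff (1−α)(π/L)² ≥ α − c, i.e. α ≤ ((π/L)² + c)/((π/L)² + 1) = (1 + c(L/π)²)/(1 + (L/π)²). (Direct route, valid since c ≤ 0: Poincaré gives c∫u² ≥ c(L/π)²∫(u')², so a(u,u) ≥ (1 + c(L/π)²)∫(u')², while ||u||_{H^1}² ≤ (1 + (L/π)²)∫(u')²; dividing yields the same α.) With (π/L)² = 1 and c = -6/7, the largest admissible constant is α = ((π/L)² + c)/((π/L)² + 1).
Simplifying, α = 1/14.


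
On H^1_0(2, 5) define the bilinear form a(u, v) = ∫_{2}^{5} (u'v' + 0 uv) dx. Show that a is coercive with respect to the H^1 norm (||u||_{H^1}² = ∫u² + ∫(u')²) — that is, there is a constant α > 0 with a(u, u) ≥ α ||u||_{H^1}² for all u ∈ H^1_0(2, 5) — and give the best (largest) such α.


α = π^2/(9 + π^2)

Coercivity of a(·,·) on H^1_0(2, 5) means a(u, u) ≥ α ||u||_{H^1}² for every u ∈ H^1_0.
The interval has length L = 3, and Poincaré/coercivity depend only on L. Here a(u, u) = ∫(u')² + (0)·∫u².
Here c = 0, so a(u,u) = ∫(u')² alone. The condition a(u,u) ≥ α||u||_{H^1}² reads (1−α)∫(u')² ≥ (α−c)∫u². Any admissible α is ≤ 1 (rapidly oscillating u have ∫u²/∫(u')² → 0), and α = 1 would force 0 ≥ (1−c)∫u², impossible since c < 1; so 1−α > 0. By the sharp Poincaré inequality on H^1_0 of an interval of length L, ∫(u')² ≥ (π/L)²∫u² with equality for the first sine mode sin(π(x−x₀)/L) (x₀ the left endpoint), so the inequality holds for all u iff (1−α)(π/L)² ≥ α − c, i.e. α ≤ ((π/L)² + c)/((π/L)² + 1) = (1 + c(L/π)²)/(1 + (L/π)²). (Direct route, valid since c ≤ 0: Poincaré gives c∫u² ≥ c(L/π)²∫(u')², so a(u,u) ≥ (1 + c(L/π)²)∫(u')², while ||u||_{H^1}² ≤ (1 + (L/π)²)∫(u')²; dividing yields the same α.) With (π/L)² = π^2/9 and c = 0, the largest admissible constant is α = ((π/L)² + c)/((π/L)² + 1).
Simplifying, α = π^2/(9 + π^2).


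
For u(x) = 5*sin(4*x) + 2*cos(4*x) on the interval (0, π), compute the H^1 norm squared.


||u||_{H^1(0,π)}^2 = 493*π/2

u'(x) = -8*sin(4*x) + 20*cos(4*x).
Expand u² and (u')² and integrate term by term on (0, π), using: for integers n ≥ 1, ∫_0^π sin²(nx) dx = ∫_0^π cos²(nx) dx = π/2; for n ≠ n', ∫_0^π sin(nx)sin(n'x) dx = ∫_0^π cos(nx)cos(n'x) dx = 0; and by product-to-sum, ∫_0^π sin(nx)cos(n'x) dx = ½∫_0^π [sin((n+n')x) + sin((n−n')x)] dx, which is 0 when n+n' is even and 2n/(n²−n'²) when n+n' is odd (it need not vanish on (0, π)).
  u² squared terms: (2)²·∫cos(4x)² dx = 4·π/2 = 2*π;  (5)²·∫sin(4x)² dx = 25·π/2 = 25*π/2.
  u² cross terms: 2·(2)·(5)·∫cos(4x)·sin(4x) dx = 20·(0) = 0.
  So ∫_0^π u² dx = 2*π + 25*π/2 + 0 = 29*π/2.
  (u')² squared terms: (-8)²·∫sin(4x)² dx = 64·π/2 = 32*π;  (20)²·∫cos(4x)² dx = 400·π/2 = 200*π.
  (u')² cross terms: 2·(-8)·(20)·∫sin(4x)·cos(4x) dx = -320·(0) = 0.
  So ∫_0^π (u')² dx = 32*π + 200*π + 0 = 232*π.
||u||_{H^1}^2 = (29*π/2) + (232*π) = 493*π/2.


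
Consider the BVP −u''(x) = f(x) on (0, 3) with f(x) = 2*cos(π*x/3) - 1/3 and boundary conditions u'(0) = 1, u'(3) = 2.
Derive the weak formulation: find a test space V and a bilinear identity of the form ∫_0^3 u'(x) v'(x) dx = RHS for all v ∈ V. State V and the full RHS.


V = H^1(0, 3) (v unrestricted at boundary; u is determined up to an additive constant); weak form: ∫_0^3 u'v' dx = ∫_0^3 (2*cos(π*x/3) - 1/3) v dx + 2·v(3) − v(0) for all v ∈ V.

Multiply both sides by a test function v and integrate from 0 to 3:
  ∫_0^3 −u''(x) v(x) dx = ∫_0^3 f(x) v(x) dx.
Integrate the LHS by parts once:
  ∫_0^3 −u'' v dx = −[u'(x) v(x)]_0^3 + ∫_0^3 u'(x) v'(x) dx.
Thus ∫_0^3 u'(x) v'(x) dx = ∫_0^3 f(x) v(x) dx + [u'(x) v(x)]_0^3.
Choose V so that boundary terms are either known or forced to vanish.
u has inhomogeneous Neumann u'(0) = 1, u'(3) = 2. [u' v]_0^3 = (2)·v(3) − (1)·v(0) = 2·v(3) − v(0). Take V = H^1(0, 3); boundary term becomes part of RHS.
Weak formulation: find u (satisfying any essential BC) such that ∫_0^3 u'(x) v'(x) dx = ∫_0^3 f v dx + 2·v(3) − v(0) for all v ∈ V (Neumann data are natural BCs: they enter the RHS as boundary terms).
Substituting f(x) = 2*cos(π*x/3) - 1/3, the right-hand side is ∫_0^3 (2*cos(π*x/3) - 1/3) v dx + 2·v(3) − v(0).
Compatibility check (pure Neumann): taking v ≡ 1 ∈ V gives 0 = ∫_0^3 f dx + (2) − (1), i.e. ∫_0^3 f dx must equal u'(0) − u'(3) = -1. Indeed ∫_0^3 (2*cos(π*x/3) - 1/3) dx = -1, so the data are compatible. The solution is then unique only up to an additive constant (fix it e.g. by requiring ∫_0^3 u dx = 0).


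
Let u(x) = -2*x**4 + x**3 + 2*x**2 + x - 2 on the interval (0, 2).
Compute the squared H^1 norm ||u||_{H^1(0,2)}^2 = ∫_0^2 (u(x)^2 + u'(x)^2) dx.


||u||_{H^1}^2 = 144094/315

The H^1 norm (squared) on an interval (0, L) is
  ||u||_{H^1}^2 = ∫_0^L u(x)^2 dx + ∫_0^L u'(x)^2 dx.
Compute u'(x) = -8*x**3 + 3*x**2 + 4*x + 1.
Then u(x)^2 = 4*x**8 - 4*x**7 - 7*x**6 + 14*x**4 - 7*x**2 - 4*x + 4 and u'(x)^2 = 64*x**6 - 48*x**5 - 55*x**4 + 8*x**3 + 22*x**2 + 8*x + 1.
Integrate each monomial from 0 to 2 using ∫_0^2 c·x^n dx = c·2^(n+1)/(n+1):
  ∫_0^2 u(x)^2 dx = ∫_0^2 (4*x^8 - 4*x^7 - 7*x^6 + 14*x^4 - 7*x^2 - 4*x + 4) dx. Term by term:
    ∫_0^2 4*x^8 dx = 2048/9;  ∫_0^2 -4*x^7 dx = -128;  ∫_0^2 -7*x^6 dx = -128;
    ∫_0^2 14*x^4 dx = 448/5;  ∫_0^2 -7*x^2 dx = -56/3;  ∫_0^2 -4*x dx = -8;
    ∫_0^2 4 dx = 8.
  Sum: 2048/9 − 128 − 128 + 448/5 − 56/3 − 8 + 8 = 1912/45.
  ∫_0^2 u'(x)^2 dx = ∫_0^2 (64*x^6 - 48*x^5 - 55*x^4 + 8*x^3 + 22*x^2 + 8*x + 1) dx. Term by term:
    ∫_0^2 64*x^6 dx = 8192/7;  ∫_0^2 -48*x^5 dx = -512;  ∫_0^2 -55*x^4 dx = -352;
    ∫_0^2 8*x^3 dx = 32;  ∫_0^2 22*x^2 dx = 176/3;  ∫_0^2 8*x dx = 16;
    ∫_0^2 1 dx = 2.
  Sum: 8192/7 − 512 − 352 + 32 + 176/3 + 16 + 2 = 8714/21.
Adding: ||u||_{H^1}^2 = 1912/45 + 8714/21 = 144094/315.


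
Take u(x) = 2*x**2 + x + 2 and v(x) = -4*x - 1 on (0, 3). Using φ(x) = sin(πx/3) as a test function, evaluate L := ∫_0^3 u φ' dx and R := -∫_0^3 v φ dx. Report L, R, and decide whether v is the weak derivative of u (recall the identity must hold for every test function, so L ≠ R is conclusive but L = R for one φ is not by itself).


LHS = -42/π, RHS = 42/π. No, v is not the weak derivative of u.

u(x) = 2*x**2 + x + 2, classical derivative u'(x) = 4*x + 1.
φ(x) = sin(πx/3), so φ'(x) = π*cos(π*x/3)/3.
Note φ(0) = φ(3) = 0, so the boundary term u·φ vanishes.
LHS = ∫_0^3 u(x) φ'(x) dx = ∫_0^3 (2*π*x^2*cos(π*x/3)/3 + π*x*cos(π*x/3)/3 + 2*π*cos(π*x/3)/3) dx. Term by term:
  ∫_0^3 2*π*cos(π*x/3)/3 dx = 0;  ∫_0^3 π*x*cos(π*x/3)/3 dx = -6/π;  ∫_0^3 2*π*x^2*cos(π*x/3)/3 dx = -36/π.
Sum: 0 − 6/π − 36/π = -42/π.
So LHS = -42/π.
∫_0^3 v(x) φ(x) dx = ∫_0^3 (-4*x*sin(π*x/3) - sin(π*x/3)) dx. Term by term:
  ∫_0^3 -sin(π*x/3) dx = -6/π;  ∫_0^3 -4*x*sin(π*x/3) dx = -36/π.
Sum: -6/π − 36/π = -42/π.
So RHS = -∫_0^3 v(x) φ(x) dx = 42/π.
LHS − RHS = -84/π ≠ 0, so the identity fails.
(For a valid weak derivative the identity must hold for EVERY test function, in particular this one. The failure shows v is NOT the weak derivative of u.)
Correct weak derivative would be u'(x) = 4*x + 1.


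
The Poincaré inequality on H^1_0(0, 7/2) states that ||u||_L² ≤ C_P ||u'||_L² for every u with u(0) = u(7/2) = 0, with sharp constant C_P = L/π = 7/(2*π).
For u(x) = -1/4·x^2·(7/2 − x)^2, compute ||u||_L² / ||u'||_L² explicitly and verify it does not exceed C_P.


||u||_L² / ||u'||_L² = 7*sqrt(3)/12 < C_P = 7/(2*π).

u(x) = -1/4·x^2·(7/2 − x)^2, so u'(x) = x*(-8*x^2 + 42*x - 49)/8.
u(x) = -1/4·x^2·(7/2 − x)^2 vanishes at x = 0 and x = 7/2, so u ∈ H^1_0(0, 7/2). Differentiate via the product rule and integrate the resulting polynomials term by term.
  ∫_0^7/2 u² dx = ∫_0^7/2 (x^8/16 - 7*x^7/8 + 147*x^6/32 - 343*x^5/32 + 2401*x^4/256) dx. Term by term:
    ∫_0^7/2 x^8/16 dx = 40353607/73728;  ∫_0^7/2 -7*x^7/8 dx = -40353607/16384;  ∫_0^7/2 147*x^6/32 dx = 17294403/4096;
    ∫_0^7/2 -343*x^5/32 dx = -40353607/12288;  ∫_0^7/2 2401*x^4/256 dx = 40353607/40960.
  Sum: 40353607/73728 − 40353607/16384 + 17294403/4096 − 40353607/12288 + 40353607/40960 = 5764801/737280.
  ∫_0^7/2 (u')² dx = ∫_0^7/2 (x^6 - 21*x^5/2 + 637*x^4/16 - 1029*x^3/16 + 2401*x^2/64) dx. Term by term:
    ∫_0^7/2 x^6 dx = 117649/128;  ∫_0^7/2 -21*x^5/2 dx = -823543/256;  ∫_0^7/2 637*x^4/16 dx = 10706059/2560;
    ∫_0^7/2 -1029*x^3/16 dx = -2470629/1024;  ∫_0^7/2 2401*x^2/64 dx = 823543/1536.
  Sum: 117649/128 − 823543/256 + 10706059/2560 − 2470629/1024 + 823543/1536 = 117649/15360.
∫_0^7/2 u² dx = 5764801/737280, so ||u||_L² = 2401*sqrt(5)/1920.
∫_0^7/2 (u')² dx = 117649/15360, so ||u'||_L² = 343*sqrt(15)/480.
Ratio ||u||_L² / ||u'||_L² = 7*sqrt(3)/12.
Sharp Poincaré constant on H^1_0(0, 7/2) is C_P = L/π = 7/(2*π), achieved by sin(2*π/7·x).
A polynomial bump cannot attain the sharp Poincaré constant (only the first sine eigenfunction does), so the ratio is strictly less than C_P, consistent with ||u||_L² ≤ C_P ||u'||_L².


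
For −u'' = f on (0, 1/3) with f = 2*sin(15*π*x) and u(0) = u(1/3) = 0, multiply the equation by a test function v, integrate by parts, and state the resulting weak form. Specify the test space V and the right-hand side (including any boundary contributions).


V = H^1_0(0, 1/3) (so v(0) = v(1/3) = 0); weak form: ∫_0^1/3 u'v' dx = ∫_0^1/3 (2*sin(15*π*x)) v dx for all v ∈ V.

Multiply both sides by a test function v and integrate from 0 to 1/3:
  ∫_0^1/3 −u''(x) v(x) dx = ∫_0^1/3 f(x) v(x) dx.
Integrate the LHS by parts once:
  ∫_0^1/3 −u'' v dx = −[u'(x) v(x)]_0^1/3 + ∫_0^1/3 u'(x) v'(x) dx.
Thus ∫_0^1/3 u'(x) v'(x) dx = ∫_0^1/3 f(x) v(x) dx + [u'(x) v(x)]_0^1/3.
Choose V so that boundary terms are either known or forced to vanish.
u is Dirichlet: u(0) = u(1/3) = 0. Let V = H^1_0(0, 1/3); then v(0) = v(1/3) = 0, and [u' v]_0^1/3 = 0.
Weak formulation: find u (satisfying any essential BC) such that ∫_0^1/3 u'(x) v'(x) dx = ∫_0^1/3 f v dx for all v ∈ V.
Substituting f(x) = 2*sin(15*π*x), the right-hand side is ∫_0^1/3 (2*sin(15*π*x)) v dx.


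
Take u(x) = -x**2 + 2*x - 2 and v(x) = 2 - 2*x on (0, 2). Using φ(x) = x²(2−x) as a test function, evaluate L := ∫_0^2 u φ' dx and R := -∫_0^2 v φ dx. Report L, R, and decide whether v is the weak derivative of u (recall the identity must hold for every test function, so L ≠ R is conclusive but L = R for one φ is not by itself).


LHS = 8/15, RHS = 8/15. Yes, v = u' weakly.

u(x) = -x**2 + 2*x - 2, classical derivative u'(x) = 2 - 2*x.
φ(x) = x²(2−x), so φ'(x) = x*(4 - 3*x).
Note φ(0) = φ(2) = 0, so the boundary term u·φ vanishes.
LHS = ∫_0^2 u(x) φ'(x) dx = ∫_0^2 (3*x^4 - 10*x^3 + 14*x^2 - 8*x) dx. Term by term:
  ∫_0^2 3*x^4 dx = 96/5;  ∫_0^2 -10*x^3 dx = -40;  ∫_0^2 14*x^2 dx = 112/3;
  ∫_0^2 -8*x dx = -16.
Sum: 96/5 − 40 + 112/3 − 16 = 8/15.
So LHS = 8/15.
∫_0^2 v(x) φ(x) dx = ∫_0^2 (2*x^4 - 6*x^3 + 4*x^2) dx. Term by term:
  ∫_0^2 2*x^4 dx = 64/5;  ∫_0^2 -6*x^3 dx = -24;  ∫_0^2 4*x^2 dx = 32/3.
Sum: 64/5 − 24 + 32/3 = -8/15.
So RHS = -∫_0^2 v(x) φ(x) dx = 8/15.
LHS = RHS, so the identity holds for this test φ.
Moreover u is smooth here and v(x) = u'(x) = 2 - 2*x pointwise, so the identity holds for every test function. Hence v is the weak derivative of u.


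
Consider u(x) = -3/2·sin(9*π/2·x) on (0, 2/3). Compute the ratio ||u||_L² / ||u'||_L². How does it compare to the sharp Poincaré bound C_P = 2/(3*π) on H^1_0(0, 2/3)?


||u||_L² / ||u'||_L² = 2/(9*π) < C_P = 2/(3*π).

u(x) = -3/2·sin(9*π/2·x), so u'(x) = -27*π*cos(9*π*x/2)/4.
Writing u(x) = A·sin(kπx/L) with A = -3/2 and k = 3, use ∫_0^L sin²(kπx/L) dx = L/2 and ∫_0^L cos²(kπx/L) dx = L/2.
u² = 9/4·sin²(9*π/2·x) and (u')² = 729*π^2/16·cos²(9*π/2·x), and each of sin², cos² integrates to L/2 = 1/3 over (0, 2/3).
∫_0^2/3 u² dx = 3/4, so ||u||_L² = sqrt(3)/2.
∫_0^2/3 (u')² dx = 243*π^2/16, so ||u'||_L² = 9*sqrt(3)*π/4.
Ratio ||u||_L² / ||u'||_L² = 2/(9*π).
Sharp Poincaré constant on H^1_0(0, 2/3) is C_P = L/π = 2/(3*π), achieved by sin(3*π/2·x).
This is the k = 3 harmonic; the ratio L/(kπ) is strictly less than C_P = L/π, consistent with the sharp inequality ||u||_L² ≤ C_P ||u'||_L².


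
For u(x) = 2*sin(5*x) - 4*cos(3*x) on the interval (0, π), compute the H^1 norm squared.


||u||_{H^1(0,π)}^2 = 132*π

u'(x) = 12*sin(3*x) + 10*cos(5*x).
Expand u² and (u')² and integrate term by term on (0, π), using: for integers n ≥ 1, ∫_0^π sin²(nx) dx = ∫_0^π cos²(nx) dx = π/2; for n ≠ n', ∫_0^π sin(nx)sin(n'x) dx = ∫_0^π cos(nx)cos(n'x) dx = 0; and by product-to-sum, ∫_0^π sin(nx)cos(n'x) dx = ½∫_0^π [sin((n+n')x) + sin((n−n')x)] dx, which is 0 when n+n' is even and 2n/(n²−n'²) when n+n' is odd (it need not vanish on (0, π)).
  u² squared terms: (-4)²·∫cos(3x)² dx = 16·π/2 = 8*π;  (2)²·∫sin(5x)² dx = 4·π/2 = 2*π.
  u² cross terms: 2·(-4)·(2)·∫cos(3x)·sin(5x) dx = -16·(0) = 0.
  So ∫_0^π u² dx = 8*π + 2*π + 0 = 10*π.
  (u')² squared terms: (10)²·∫cos(5x)² dx = 100·π/2 = 50*π;  (12)²·∫sin(3x)² dx = 144·π/2 = 72*π.
  (u')² cross terms: 2·(10)·(12)·∫cos(5x)·sin(3x) dx = 240·(0) = 0.
  So ∫_0^π (u')² dx = 50*π + 72*π + 0 = 122*π.
||u||_{H^1}^2 = (10*π) + (122*π) = 132*π.


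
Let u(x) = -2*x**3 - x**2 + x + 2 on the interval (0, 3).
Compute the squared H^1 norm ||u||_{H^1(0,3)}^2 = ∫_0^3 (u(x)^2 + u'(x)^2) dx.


||u||_{H^1}^2 = 247731/70

The H^1 norm (squared) on an interval (0, L) is
  ||u||_{H^1}^2 = ∫_0^L u(x)^2 dx + ∫_0^L u'(x)^2 dx.
Compute u'(x) = -6*x**2 - 2*x + 1.
Then u(x)^2 = 4*x**6 + 4*x**5 - 3*x**4 - 10*x**3 - 3*x**2 + 4*x + 4 and u'(x)^2 = 36*x**4 + 24*x**3 - 8*x**2 - 4*x + 1.
Integrate each monomial from 0 to 3 using ∫_0^3 c·x^n dx = c·3^(n+1)/(n+1):
  ∫_0^3 u(x)^2 dx = ∫_0^3 (4*x^6 + 4*x^5 - 3*x^4 - 10*x^3 - 3*x^2 + 4*x + 4) dx. Term by term:
    ∫_0^3 4*x^6 dx = 8748/7;  ∫_0^3 4*x^5 dx = 486;  ∫_0^3 -3*x^4 dx = -729/5;
    ∫_0^3 -10*x^3 dx = -405/2;  ∫_0^3 -3*x^2 dx = -27;  ∫_0^3 4*x dx = 18;
    ∫_0^3 4 dx = 12.
  Sum: 8748/7 + 486 − 729/5 − 405/2 − 27 + 18 + 12 = 97329/70.
  ∫_0^3 u'(x)^2 dx = ∫_0^3 (36*x^4 + 24*x^3 - 8*x^2 - 4*x + 1) dx. Term by term:
    ∫_0^3 36*x^4 dx = 8748/5;  ∫_0^3 24*x^3 dx = 486;  ∫_0^3 -8*x^2 dx = -72;
    ∫_0^3 -4*x dx = -18;  ∫_0^3 1 dx = 3.
  Sum: 8748/5 + 486 − 72 − 18 + 3 = 10743/5.
Adding: ||u||_{H^1}^2 = 97329/70 + 10743/5 = 247731/70.


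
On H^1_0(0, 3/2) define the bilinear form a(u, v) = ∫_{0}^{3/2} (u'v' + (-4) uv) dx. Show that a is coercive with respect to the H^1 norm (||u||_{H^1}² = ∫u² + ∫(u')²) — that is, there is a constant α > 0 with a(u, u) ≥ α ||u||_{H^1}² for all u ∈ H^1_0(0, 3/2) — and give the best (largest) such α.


α = 4*(-9 + π^2)/(9 + 4*π^2)

Coercivity of a(·,·) on H^1_0(0, 3/2) means a(u, u) ≥ α ||u||_{H^1}² for every u ∈ H^1_0.
The interval has length L = 3/2, and Poincaré/coercivity depend only on L. Here a(u, u) = ∫(u')² + (-4)·∫u².
Here c = -4 < 0 with |c| < (π/L)² = 4*π^2/9, so coercivity still holds. The condition a(u,u) ≥ α||u||_{H^1}² reads (1−α)∫(u')² ≥ (α−c)∫u². Any admissible α is ≤ 1 (rapidly oscillating u have ∫u²/∫(u')² → 0), and α = 1 would force 0 ≥ (1−c)∫u², impossible since c < 1; so 1−α > 0. By the sharp Poincaré inequality on H^1_0 of an interval of length L, ∫(u')² ≥ (π/L)²∫u² with equality for the first sine mode sin(π(x−x₀)/L) (x₀ the left endpoint), so the inequality holds for all u iff (1−α)(π/L)² ≥ α − c, i.e. α ≤ ((π/L)² + c)/((π/L)² + 1) = (1 + c(L/π)²)/(1 + (L/π)²). (Direct route, valid since c ≤ 0: Poincaré gives c∫u² ≥ c(L/π)²∫(u')², so a(u,u) ≥ (1 + c(L/π)²)∫(u')², while ||u||_{H^1}² ≤ (1 + (L/π)²)∫(u')²; dividing yields the same α.) With (π/L)² = 4*π^2/9 and c = -4, the largest admissible constant is α = ((π/L)² + c)/((π/L)² + 1).
Simplifying, α = 4*(-9 + π^2)/(9 + 4*π^2).
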